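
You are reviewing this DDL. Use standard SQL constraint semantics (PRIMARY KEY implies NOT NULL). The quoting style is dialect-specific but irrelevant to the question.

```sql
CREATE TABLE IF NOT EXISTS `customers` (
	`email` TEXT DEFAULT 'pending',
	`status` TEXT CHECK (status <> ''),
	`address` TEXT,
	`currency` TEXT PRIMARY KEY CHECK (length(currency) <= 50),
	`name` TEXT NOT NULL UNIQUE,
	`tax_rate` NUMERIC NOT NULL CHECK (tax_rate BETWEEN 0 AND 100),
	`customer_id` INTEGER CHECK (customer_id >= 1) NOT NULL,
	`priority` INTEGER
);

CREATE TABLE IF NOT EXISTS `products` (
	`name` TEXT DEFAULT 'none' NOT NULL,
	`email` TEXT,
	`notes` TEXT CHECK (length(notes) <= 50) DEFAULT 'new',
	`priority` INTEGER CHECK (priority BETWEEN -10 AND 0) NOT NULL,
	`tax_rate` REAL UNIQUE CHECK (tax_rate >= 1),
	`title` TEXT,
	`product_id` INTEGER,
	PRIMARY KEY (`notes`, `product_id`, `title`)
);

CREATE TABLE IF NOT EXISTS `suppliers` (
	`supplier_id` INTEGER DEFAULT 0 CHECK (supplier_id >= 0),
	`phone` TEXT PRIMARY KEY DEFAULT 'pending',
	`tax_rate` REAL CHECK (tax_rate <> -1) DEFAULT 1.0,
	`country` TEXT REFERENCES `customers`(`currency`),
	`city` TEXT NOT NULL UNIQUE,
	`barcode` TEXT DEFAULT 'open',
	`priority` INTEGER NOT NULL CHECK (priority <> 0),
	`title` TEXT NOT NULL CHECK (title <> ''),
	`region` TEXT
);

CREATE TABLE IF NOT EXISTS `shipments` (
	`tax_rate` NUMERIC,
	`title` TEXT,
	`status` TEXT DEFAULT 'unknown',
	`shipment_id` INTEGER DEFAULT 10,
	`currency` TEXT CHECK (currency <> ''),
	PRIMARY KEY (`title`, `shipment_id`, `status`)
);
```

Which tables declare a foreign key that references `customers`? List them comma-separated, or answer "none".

- suppliers.country references customers(currency).

suppliers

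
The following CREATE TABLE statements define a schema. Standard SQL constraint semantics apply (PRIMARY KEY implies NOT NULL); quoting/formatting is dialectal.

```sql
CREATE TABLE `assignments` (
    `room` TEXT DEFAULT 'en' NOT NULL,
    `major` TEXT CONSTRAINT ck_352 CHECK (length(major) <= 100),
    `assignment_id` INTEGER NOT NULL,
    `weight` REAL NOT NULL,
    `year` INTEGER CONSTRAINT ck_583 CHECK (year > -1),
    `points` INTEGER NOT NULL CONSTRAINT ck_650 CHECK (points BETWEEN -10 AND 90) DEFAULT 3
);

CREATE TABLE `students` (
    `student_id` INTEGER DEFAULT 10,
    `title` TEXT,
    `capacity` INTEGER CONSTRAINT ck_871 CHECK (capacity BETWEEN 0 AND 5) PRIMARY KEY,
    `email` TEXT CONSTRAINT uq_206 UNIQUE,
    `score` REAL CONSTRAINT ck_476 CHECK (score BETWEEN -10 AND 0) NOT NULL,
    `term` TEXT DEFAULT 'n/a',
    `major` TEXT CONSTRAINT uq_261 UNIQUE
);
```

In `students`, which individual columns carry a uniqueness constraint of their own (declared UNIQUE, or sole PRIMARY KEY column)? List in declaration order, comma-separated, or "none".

- student_id: no UNIQUE or single-column PK constraint.
- title: no UNIQUE or single-column PK constraint.
- capacity: single-column PRIMARY KEY → unique.
- email: declared UNIQUE → unique.
- score: no UNIQUE or single-column PK constraint.
- term: no UNIQUE or single-column PK constraint.
- major: declared UNIQUE → unique.

capacity, email, major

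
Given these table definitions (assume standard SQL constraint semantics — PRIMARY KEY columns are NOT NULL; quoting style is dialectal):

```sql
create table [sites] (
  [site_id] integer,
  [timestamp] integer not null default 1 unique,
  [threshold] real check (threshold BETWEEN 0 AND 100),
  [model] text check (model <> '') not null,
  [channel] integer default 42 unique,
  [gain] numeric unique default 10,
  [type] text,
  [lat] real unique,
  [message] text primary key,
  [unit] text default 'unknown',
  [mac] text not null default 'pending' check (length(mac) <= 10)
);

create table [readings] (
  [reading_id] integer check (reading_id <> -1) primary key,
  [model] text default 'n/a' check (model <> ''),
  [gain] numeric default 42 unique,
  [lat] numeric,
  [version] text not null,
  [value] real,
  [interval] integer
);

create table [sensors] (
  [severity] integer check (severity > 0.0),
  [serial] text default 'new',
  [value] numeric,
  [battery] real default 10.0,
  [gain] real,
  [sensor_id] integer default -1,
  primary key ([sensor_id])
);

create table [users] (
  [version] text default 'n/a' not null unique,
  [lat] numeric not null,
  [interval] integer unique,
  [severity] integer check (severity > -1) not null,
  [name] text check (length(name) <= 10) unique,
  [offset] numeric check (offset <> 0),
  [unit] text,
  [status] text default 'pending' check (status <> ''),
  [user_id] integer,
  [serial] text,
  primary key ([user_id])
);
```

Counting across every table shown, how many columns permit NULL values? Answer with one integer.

sites: 7 nullable (site_id, threshold, channel, gain, type, lat, unit — PK (message) and explicit NOT NULL columns excluded).
readings: 5 nullable (model, gain, lat, value, interval — PK (reading_id) and explicit NOT NULL columns excluded).
sensors: 5 nullable (severity, serial, value, battery, gain — PK (sensor_id) and explicit NOT NULL columns excluded).
users: 6 nullable (interval, name, offset, unit, status, serial — PK (user_id) and explicit NOT NULL columns excluded).
Total: 7 + 5 + 5 + 6 = 23.

23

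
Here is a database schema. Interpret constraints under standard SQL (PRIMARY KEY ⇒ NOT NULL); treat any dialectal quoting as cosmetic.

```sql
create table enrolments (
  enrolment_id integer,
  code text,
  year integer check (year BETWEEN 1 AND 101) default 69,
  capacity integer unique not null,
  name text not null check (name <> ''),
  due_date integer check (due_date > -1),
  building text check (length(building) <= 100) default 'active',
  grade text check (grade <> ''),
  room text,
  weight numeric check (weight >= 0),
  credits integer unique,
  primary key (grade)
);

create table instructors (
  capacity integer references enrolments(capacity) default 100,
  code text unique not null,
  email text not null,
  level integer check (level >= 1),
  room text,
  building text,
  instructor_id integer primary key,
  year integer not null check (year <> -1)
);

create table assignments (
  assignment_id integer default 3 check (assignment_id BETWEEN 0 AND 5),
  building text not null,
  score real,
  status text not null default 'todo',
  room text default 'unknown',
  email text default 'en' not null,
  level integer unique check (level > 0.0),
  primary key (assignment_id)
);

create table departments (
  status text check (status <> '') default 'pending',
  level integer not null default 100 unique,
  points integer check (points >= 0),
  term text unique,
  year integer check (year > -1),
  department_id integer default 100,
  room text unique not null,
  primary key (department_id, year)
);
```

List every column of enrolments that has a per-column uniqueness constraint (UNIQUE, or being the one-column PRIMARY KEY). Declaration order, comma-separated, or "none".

- enrolment_id: no UNIQUE or single-column PK constraint.
- code: no UNIQUE or single-column PK constraint.
- year: no UNIQUE or single-column PK constraint.
- capacity: declared UNIQUE → unique.
- name: no UNIQUE or single-column PK constraint.
- due_date: no UNIQUE or single-column PK constraint.
- building: no UNIQUE or single-column PK constraint.
- grade: single-column PRIMARY KEY → unique.
- room: no UNIQUE or single-column PK constraint.
- weight: no UNIQUE or single-column PK constraint.
- credits: declared UNIQUE → unique.

capacity, grade, credits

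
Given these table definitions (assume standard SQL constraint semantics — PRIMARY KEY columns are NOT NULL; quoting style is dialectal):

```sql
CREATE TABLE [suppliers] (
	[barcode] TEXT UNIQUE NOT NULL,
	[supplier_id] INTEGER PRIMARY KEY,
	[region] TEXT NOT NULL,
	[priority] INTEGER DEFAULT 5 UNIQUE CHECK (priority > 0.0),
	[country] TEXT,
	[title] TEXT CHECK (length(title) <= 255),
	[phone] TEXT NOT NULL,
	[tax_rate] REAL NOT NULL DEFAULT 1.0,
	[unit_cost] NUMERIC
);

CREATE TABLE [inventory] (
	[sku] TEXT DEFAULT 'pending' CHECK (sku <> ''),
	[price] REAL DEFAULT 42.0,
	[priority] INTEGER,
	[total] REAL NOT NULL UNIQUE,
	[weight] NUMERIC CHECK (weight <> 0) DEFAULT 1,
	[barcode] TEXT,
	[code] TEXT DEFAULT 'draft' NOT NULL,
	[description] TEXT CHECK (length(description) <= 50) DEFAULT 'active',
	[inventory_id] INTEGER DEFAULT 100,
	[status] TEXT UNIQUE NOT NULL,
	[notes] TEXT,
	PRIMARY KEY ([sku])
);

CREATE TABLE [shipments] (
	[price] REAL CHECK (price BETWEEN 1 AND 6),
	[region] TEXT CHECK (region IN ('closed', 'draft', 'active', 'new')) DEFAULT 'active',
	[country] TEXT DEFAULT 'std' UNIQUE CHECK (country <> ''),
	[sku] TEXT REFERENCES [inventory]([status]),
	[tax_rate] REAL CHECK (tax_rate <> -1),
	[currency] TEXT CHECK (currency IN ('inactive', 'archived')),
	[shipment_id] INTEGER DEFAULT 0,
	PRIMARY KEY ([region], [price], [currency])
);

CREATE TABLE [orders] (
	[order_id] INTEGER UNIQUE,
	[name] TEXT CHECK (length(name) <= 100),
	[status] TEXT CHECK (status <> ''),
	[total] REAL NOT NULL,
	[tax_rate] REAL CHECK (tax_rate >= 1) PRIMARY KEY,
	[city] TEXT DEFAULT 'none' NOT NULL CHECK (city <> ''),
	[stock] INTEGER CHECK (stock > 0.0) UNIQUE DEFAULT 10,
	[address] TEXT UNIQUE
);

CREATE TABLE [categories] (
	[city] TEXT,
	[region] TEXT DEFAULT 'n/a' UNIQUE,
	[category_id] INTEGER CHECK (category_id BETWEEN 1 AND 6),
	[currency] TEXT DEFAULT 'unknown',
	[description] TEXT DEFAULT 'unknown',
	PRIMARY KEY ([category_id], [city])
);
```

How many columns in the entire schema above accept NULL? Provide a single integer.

23

suppliers: 4 nullable (priority, country, title, unit_cost — PK (supplier_id) and explicit NOT NULL columns excluded).
inventory: 7 nullable (price, priority, weight, barcode, description, inventory_id, notes — PK (sku) and explicit NOT NULL columns excluded).
shipments: 4 nullable (country, sku, tax_rate, shipment_id — PK (region, price, currency) and explicit NOT NULL columns excluded).
orders: 5 nullable (order_id, name, status, stock, address — PK (tax_rate) and explicit NOT NULL columns excluded).
categories: 3 nullable (region, currency, description — PK (category_id, city) and explicit NOT NULL columns excluded).
Total: 4 + 7 + 4 + 5 + 3 = 23.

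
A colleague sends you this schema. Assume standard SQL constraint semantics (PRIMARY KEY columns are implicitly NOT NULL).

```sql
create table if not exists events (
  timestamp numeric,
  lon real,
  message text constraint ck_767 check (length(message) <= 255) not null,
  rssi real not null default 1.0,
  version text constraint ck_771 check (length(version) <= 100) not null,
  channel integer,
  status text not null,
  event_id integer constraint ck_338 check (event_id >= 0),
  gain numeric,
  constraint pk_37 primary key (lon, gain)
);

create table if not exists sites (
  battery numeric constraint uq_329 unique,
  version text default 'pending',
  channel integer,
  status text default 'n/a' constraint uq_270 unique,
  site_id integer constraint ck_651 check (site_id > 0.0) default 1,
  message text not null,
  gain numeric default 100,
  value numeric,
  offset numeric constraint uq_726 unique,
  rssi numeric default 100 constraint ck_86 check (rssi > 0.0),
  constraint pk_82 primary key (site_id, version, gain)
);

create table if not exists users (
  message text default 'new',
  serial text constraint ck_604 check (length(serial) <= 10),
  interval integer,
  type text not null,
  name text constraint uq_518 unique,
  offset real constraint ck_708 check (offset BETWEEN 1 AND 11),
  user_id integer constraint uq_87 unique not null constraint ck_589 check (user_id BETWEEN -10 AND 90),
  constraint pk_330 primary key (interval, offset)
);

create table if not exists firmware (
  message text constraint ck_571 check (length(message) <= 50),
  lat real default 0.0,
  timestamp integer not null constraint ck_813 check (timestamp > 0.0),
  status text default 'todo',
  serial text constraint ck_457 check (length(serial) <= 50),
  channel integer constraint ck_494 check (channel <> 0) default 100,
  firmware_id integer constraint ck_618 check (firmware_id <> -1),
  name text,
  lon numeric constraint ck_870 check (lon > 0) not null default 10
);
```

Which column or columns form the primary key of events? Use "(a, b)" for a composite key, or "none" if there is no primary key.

(lon, gain)

A table-level PRIMARY KEY clause names 2 columns: lon, gain.
This is a composite key — the combination is unique, not each column individually.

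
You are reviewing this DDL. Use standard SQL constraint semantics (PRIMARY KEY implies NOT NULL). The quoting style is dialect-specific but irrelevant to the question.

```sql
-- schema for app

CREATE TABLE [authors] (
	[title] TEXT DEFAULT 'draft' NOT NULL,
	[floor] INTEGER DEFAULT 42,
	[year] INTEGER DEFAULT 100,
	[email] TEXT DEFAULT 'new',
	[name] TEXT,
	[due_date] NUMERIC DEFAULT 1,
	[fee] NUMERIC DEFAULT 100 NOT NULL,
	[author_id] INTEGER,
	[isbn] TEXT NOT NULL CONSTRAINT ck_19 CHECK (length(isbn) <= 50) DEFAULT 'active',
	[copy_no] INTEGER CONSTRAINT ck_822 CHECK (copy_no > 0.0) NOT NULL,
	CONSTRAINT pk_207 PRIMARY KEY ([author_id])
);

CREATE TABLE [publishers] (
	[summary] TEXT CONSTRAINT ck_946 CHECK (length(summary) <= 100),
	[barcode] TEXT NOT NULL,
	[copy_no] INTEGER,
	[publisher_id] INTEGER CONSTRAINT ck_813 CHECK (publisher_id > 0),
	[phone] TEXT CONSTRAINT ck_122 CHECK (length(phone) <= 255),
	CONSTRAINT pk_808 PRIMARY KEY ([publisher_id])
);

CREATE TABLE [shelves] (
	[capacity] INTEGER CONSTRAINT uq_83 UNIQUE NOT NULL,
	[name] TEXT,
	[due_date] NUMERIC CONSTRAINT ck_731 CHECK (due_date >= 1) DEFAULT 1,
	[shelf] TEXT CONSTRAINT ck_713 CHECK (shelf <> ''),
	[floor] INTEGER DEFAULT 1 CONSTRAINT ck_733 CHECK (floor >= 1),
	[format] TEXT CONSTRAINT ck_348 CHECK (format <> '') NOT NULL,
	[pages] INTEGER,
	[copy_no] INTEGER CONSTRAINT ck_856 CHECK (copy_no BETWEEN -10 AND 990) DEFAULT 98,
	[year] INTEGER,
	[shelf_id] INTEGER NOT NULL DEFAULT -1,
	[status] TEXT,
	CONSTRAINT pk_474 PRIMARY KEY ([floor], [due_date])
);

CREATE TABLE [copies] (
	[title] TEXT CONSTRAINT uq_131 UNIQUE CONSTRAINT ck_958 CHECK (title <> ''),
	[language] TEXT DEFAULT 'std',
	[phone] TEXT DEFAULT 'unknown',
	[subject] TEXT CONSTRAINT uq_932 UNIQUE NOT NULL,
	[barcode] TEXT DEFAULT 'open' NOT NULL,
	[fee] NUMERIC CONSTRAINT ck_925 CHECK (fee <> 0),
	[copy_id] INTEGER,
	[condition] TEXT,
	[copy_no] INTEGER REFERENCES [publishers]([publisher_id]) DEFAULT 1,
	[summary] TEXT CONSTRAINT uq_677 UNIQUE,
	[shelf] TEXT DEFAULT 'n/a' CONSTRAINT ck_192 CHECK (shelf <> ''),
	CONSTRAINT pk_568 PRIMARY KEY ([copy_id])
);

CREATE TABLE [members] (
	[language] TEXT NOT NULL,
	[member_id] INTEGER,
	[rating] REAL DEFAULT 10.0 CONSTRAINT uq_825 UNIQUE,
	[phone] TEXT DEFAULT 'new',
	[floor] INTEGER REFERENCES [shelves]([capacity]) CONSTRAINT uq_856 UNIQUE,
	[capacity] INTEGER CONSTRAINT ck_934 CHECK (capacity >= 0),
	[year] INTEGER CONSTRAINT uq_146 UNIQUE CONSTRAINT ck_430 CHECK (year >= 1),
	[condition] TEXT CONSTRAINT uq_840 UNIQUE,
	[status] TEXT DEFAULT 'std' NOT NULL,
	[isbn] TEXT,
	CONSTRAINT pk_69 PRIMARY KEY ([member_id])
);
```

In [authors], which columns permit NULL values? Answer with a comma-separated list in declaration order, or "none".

floor, year, email, name, due_date

- title: declared NOT NULL → not nullable.
- floor: DEFAULT only fills an omitted column; an explicit NULL is still allowed → nullable.
- year: DEFAULT only fills an omitted column; an explicit NULL is still allowed → nullable.
- email: DEFAULT only fills an omitted column; an explicit NULL is still allowed → nullable.
- name: no NOT NULL constraint applies → nullable.
- due_date: DEFAULT only fills an omitted column; an explicit NULL is still allowed → nullable.
- fee: declared NOT NULL → not nullable.
- author_id: part of the PRIMARY KEY, which implies NOT NULL → not nullable.
- isbn: declared NOT NULL → not nullable.
- copy_no: declared NOT NULL → not nullable.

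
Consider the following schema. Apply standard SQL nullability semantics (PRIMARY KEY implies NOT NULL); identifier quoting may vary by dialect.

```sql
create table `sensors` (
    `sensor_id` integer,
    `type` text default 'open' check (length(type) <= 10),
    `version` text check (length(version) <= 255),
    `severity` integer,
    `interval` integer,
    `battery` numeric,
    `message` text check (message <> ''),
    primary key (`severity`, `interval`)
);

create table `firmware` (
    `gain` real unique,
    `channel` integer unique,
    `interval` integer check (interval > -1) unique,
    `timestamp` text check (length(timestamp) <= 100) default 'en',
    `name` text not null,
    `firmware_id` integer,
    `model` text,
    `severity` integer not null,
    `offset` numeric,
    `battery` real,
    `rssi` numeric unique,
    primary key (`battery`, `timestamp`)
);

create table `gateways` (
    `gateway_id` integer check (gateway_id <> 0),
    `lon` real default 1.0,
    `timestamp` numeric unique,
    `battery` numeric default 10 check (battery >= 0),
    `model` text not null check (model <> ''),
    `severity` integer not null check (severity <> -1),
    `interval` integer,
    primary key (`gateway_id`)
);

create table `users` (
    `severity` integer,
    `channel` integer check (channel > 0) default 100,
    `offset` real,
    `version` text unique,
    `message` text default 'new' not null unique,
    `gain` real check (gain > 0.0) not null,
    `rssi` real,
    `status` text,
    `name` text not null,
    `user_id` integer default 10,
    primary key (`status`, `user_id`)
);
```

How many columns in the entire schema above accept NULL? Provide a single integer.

sensors: 5 nullable (sensor_id, type, version, battery, message — PK (severity, interval) and explicit NOT NULL columns excluded).
firmware: 7 nullable (gain, channel, interval, firmware_id, model, offset, rssi — PK (battery, timestamp) and explicit NOT NULL columns excluded).
gateways: 4 nullable (lon, timestamp, battery, interval — PK (gateway_id) and explicit NOT NULL columns excluded).
users: 5 nullable (severity, channel, offset, version, rssi — PK (status, user_id) and explicit NOT NULL columns excluded).
Total: 5 + 7 + 4 + 5 = 21.

21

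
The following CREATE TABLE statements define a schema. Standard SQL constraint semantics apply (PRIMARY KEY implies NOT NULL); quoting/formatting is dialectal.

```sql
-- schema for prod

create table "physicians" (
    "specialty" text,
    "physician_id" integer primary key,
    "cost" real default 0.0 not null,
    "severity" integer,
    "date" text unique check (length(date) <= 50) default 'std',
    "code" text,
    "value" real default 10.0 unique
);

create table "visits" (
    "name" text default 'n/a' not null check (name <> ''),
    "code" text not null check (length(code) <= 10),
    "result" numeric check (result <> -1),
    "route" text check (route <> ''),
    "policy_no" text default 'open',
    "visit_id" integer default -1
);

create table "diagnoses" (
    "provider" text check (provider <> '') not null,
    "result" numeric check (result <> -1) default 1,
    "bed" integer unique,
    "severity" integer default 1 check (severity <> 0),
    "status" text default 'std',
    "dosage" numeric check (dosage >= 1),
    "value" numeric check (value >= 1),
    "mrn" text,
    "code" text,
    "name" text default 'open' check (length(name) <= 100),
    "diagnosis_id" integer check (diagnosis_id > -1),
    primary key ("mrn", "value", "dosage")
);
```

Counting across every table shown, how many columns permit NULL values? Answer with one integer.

16

physicians: 5 nullable (specialty, severity, date, code, value — PK (physician_id) and explicit NOT NULL columns excluded).
visits: 4 nullable (result, route, policy_no, visit_id — PK none and explicit NOT NULL columns excluded).
diagnoses: 7 nullable (result, bed, severity, status, code, name, diagnosis_id — PK (mrn, value, dosage) and explicit NOT NULL columns excluded).
Total: 5 + 4 + 7 = 16.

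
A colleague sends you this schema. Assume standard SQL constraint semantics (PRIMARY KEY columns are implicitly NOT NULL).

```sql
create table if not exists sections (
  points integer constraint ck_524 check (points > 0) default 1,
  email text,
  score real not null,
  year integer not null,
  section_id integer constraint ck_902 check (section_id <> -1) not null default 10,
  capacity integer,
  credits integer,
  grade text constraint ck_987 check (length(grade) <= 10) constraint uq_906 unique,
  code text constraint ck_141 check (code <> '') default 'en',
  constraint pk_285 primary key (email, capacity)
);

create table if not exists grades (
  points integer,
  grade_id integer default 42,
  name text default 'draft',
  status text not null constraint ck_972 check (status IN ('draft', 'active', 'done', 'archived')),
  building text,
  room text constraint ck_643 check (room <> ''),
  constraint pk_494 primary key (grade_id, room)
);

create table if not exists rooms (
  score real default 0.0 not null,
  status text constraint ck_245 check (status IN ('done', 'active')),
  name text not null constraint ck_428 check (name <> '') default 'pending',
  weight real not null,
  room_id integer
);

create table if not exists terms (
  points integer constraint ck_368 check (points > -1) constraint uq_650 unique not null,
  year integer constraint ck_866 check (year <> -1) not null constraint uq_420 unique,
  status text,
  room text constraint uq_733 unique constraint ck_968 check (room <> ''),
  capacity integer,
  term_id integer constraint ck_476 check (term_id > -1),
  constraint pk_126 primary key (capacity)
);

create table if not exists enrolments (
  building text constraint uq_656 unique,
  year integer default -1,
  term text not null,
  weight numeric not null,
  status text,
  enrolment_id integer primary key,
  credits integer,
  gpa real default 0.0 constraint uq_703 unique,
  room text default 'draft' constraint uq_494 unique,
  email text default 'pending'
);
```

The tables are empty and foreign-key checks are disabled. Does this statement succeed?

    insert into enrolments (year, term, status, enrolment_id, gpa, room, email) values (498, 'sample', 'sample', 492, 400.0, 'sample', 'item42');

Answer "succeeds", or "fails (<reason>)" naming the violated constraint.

fails (NOT NULL on weight)

weight is omitted from the column list and has no DEFAULT, so it would receive NULL.
But weight is declared NOT NULL.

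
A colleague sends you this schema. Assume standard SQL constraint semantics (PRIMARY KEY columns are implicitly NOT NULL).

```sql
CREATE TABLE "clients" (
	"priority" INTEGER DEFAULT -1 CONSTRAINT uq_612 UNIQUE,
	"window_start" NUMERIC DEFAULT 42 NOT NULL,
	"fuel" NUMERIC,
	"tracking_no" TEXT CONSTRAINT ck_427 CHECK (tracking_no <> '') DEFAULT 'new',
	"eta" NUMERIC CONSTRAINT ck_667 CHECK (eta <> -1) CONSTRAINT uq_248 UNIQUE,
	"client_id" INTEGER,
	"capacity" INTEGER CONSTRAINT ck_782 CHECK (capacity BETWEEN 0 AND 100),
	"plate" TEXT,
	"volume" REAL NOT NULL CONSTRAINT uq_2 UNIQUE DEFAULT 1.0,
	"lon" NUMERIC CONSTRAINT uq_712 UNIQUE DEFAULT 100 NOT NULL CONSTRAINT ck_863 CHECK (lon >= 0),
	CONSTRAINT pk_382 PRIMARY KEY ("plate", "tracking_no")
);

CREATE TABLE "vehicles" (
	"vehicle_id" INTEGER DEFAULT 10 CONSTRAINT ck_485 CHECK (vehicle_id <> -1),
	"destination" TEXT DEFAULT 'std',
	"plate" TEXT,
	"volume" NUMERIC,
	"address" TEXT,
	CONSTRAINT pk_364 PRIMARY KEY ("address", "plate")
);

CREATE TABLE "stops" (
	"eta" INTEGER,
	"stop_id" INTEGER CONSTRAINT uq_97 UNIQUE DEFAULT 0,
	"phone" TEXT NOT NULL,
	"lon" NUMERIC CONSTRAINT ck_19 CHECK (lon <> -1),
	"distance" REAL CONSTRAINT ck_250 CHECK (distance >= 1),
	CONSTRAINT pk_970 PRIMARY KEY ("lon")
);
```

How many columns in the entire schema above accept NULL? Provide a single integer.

clients: 5 nullable (priority, fuel, eta, client_id, capacity — PK (plate, tracking_no) and explicit NOT NULL columns excluded).
vehicles: 3 nullable (vehicle_id, destination, volume — PK (address, plate) and explicit NOT NULL columns excluded).
stops: 3 nullable (eta, stop_id, distance — PK (lon) and explicit NOT NULL columns excluded).
Total: 5 + 3 + 3 = 11.

11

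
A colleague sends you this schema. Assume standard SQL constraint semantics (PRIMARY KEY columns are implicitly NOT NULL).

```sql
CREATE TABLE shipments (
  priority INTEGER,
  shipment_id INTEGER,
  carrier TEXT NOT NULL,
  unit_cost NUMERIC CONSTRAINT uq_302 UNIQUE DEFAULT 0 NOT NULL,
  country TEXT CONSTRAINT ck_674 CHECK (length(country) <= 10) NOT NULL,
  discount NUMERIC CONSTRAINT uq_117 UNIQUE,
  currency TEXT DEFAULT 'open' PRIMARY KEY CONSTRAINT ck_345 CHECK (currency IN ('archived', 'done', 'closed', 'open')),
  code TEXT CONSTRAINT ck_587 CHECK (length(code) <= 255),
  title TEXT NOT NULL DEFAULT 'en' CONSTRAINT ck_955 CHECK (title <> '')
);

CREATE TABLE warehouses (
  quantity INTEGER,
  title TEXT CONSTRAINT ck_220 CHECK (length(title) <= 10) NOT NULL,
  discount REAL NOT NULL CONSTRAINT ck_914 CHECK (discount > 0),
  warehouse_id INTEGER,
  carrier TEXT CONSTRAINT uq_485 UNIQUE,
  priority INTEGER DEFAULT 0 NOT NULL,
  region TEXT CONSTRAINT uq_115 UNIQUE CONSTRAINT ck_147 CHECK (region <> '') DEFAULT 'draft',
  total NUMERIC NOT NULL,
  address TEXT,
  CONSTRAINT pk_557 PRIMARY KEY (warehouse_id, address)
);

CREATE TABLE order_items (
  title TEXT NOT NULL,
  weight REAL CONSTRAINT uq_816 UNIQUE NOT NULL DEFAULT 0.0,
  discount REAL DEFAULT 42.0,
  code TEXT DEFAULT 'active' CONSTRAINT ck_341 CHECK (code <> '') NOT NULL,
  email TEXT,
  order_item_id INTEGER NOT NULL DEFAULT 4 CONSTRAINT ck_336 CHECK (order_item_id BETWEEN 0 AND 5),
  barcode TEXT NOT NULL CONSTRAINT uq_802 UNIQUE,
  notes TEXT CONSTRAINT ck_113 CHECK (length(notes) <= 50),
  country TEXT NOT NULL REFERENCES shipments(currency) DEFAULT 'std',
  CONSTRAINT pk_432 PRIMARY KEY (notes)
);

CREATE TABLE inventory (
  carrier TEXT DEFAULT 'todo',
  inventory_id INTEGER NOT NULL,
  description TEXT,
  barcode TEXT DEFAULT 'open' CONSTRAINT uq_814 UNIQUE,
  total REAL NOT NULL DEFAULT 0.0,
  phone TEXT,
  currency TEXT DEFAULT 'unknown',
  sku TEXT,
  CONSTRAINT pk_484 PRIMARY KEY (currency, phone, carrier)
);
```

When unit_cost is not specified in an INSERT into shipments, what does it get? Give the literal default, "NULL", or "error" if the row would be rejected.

unit_cost has an explicit DEFAULT 0.
When the column is omitted from an INSERT, that default is used.

0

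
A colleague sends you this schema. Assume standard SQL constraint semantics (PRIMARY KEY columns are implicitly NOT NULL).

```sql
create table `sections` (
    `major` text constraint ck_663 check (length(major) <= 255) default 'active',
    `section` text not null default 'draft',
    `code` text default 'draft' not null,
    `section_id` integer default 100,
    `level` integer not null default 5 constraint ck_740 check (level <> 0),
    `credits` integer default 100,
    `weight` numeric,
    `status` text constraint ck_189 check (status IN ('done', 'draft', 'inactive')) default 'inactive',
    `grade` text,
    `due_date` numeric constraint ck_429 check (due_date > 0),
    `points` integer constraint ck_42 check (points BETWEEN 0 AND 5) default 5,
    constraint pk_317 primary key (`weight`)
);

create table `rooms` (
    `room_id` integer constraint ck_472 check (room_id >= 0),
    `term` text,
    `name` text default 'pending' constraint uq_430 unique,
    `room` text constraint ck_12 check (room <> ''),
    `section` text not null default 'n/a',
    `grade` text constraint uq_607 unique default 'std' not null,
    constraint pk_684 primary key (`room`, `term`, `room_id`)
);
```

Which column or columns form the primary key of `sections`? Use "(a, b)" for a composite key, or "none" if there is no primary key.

weight is declared PRIMARY KEY as a table-level PRIMARY KEY clause.

weight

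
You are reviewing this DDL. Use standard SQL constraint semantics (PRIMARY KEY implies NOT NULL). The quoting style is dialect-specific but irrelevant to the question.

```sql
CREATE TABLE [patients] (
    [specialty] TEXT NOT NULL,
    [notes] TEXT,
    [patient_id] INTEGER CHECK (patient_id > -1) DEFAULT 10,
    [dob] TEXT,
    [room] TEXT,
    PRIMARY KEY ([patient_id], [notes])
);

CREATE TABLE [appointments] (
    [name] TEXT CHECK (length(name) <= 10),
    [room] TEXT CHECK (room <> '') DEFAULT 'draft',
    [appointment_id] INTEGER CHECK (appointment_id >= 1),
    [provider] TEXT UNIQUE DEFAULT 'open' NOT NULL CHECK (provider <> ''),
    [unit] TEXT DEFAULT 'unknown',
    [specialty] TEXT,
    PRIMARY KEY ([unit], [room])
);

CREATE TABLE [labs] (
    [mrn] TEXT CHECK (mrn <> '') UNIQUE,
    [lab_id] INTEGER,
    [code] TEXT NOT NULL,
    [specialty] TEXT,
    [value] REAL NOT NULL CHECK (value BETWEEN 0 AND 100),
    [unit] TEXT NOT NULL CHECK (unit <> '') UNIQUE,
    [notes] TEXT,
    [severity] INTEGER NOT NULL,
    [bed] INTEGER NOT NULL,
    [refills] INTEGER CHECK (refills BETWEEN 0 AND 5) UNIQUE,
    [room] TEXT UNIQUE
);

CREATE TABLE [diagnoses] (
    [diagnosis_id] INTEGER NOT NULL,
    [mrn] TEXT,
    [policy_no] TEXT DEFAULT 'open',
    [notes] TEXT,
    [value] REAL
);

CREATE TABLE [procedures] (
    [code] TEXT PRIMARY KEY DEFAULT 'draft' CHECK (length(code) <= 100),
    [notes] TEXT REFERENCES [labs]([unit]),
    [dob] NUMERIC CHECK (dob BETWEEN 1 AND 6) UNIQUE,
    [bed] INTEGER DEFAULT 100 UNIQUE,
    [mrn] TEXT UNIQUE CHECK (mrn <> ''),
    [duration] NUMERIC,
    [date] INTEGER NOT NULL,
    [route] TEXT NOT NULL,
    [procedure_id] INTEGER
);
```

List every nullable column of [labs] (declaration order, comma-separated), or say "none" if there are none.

- mrn: CHECK does not forbid NULL (a CHECK constraint passes when its expression is NULL) → nullable.
- lab_id: no NOT NULL constraint applies → nullable.
- code: declared NOT NULL → not nullable.
- specialty: no NOT NULL constraint applies → nullable.
- value: declared NOT NULL → not nullable.
- unit: declared NOT NULL → not nullable.
- notes: no NOT NULL constraint applies → nullable.
- severity: declared NOT NULL → not nullable.
- bed: declared NOT NULL → not nullable.
- refills: CHECK does not forbid NULL (a CHECK constraint passes when its expression is NULL) → nullable.
- room: UNIQUE does not imply NOT NULL → nullable.

mrn, lab_id, specialty, notes, refills, room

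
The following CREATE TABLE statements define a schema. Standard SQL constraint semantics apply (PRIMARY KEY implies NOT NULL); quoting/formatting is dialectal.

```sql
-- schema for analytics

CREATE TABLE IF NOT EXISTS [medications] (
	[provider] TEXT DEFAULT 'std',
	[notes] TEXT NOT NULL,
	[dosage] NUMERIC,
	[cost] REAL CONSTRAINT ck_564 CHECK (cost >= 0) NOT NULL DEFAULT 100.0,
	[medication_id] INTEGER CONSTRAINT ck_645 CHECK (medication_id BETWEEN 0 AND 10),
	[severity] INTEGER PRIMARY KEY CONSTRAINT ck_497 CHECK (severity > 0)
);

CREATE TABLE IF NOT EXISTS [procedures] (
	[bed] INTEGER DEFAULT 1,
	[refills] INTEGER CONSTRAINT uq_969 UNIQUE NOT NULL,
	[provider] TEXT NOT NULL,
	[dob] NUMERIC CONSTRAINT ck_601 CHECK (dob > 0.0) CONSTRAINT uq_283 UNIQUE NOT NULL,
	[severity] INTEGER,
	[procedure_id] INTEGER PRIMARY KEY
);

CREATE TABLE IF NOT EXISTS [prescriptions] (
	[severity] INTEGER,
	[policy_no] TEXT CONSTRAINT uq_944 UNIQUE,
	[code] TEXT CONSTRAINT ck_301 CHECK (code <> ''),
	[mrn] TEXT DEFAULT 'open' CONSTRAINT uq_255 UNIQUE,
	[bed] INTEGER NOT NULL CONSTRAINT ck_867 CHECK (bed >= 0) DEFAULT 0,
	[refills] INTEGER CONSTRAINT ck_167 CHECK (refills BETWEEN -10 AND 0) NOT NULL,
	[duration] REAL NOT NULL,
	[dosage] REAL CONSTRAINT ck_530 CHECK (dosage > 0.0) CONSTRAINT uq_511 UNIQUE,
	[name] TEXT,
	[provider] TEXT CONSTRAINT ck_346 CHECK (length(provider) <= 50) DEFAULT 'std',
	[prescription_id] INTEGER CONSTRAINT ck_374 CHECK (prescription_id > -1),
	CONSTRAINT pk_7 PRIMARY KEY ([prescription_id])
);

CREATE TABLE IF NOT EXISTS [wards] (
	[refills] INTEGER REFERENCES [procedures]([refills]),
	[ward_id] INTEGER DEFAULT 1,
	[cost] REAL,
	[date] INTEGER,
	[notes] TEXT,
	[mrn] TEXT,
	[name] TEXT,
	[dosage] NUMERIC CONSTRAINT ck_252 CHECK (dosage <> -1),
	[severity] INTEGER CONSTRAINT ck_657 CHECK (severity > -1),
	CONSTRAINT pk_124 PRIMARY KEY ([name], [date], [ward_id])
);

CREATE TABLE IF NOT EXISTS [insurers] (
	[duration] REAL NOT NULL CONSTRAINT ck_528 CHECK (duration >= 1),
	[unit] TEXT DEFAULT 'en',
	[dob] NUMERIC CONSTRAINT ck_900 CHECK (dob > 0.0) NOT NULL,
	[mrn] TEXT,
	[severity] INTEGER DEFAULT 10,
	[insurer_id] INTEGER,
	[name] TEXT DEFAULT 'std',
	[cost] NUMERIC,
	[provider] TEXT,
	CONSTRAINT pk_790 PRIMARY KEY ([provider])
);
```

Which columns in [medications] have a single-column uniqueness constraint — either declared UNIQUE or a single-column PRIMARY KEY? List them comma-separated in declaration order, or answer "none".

severity

- provider: no UNIQUE or single-column PK constraint.
- notes: no UNIQUE or single-column PK constraint.
- dosage: no UNIQUE or single-column PK constraint.
- cost: no UNIQUE or single-column PK constraint.
- medication_id: no UNIQUE or single-column PK constraint.
- severity: single-column PRIMARY KEY → unique.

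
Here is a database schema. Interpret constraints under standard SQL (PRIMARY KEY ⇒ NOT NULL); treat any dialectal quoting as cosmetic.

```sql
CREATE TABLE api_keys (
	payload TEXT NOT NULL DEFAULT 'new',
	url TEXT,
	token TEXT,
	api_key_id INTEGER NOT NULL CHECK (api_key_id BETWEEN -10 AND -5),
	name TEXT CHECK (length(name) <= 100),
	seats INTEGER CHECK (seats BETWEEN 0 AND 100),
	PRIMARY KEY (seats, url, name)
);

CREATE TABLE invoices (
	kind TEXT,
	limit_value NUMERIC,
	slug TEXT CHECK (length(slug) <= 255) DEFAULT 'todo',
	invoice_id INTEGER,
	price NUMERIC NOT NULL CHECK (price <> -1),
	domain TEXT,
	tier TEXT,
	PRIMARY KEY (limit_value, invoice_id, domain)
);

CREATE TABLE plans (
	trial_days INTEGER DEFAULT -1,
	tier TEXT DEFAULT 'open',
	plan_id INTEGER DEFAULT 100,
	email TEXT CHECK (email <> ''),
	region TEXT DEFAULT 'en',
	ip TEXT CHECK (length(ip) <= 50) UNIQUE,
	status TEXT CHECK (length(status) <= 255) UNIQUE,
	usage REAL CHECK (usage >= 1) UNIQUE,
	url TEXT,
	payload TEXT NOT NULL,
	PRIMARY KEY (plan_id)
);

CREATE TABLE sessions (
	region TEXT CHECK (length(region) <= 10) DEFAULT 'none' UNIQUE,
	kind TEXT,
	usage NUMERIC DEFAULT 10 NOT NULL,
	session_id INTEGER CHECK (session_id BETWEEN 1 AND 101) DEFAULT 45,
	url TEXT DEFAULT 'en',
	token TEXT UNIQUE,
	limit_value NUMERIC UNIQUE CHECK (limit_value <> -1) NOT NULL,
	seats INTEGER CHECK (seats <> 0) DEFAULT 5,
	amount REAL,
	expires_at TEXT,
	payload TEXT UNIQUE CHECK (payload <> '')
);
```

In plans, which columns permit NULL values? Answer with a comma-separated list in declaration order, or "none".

- trial_days: DEFAULT only fills an omitted column; an explicit NULL is still allowed → nullable.
- tier: DEFAULT only fills an omitted column; an explicit NULL is still allowed → nullable.
- plan_id: part of the PRIMARY KEY, which implies NOT NULL → not nullable.
- email: CHECK does not forbid NULL (a CHECK constraint passes when its expression is NULL) → nullable.
- region: DEFAULT only fills an omitted column; an explicit NULL is still allowed → nullable.
- ip: CHECK does not forbid NULL (a CHECK constraint passes when its expression is NULL) → nullable.
- status: CHECK does not forbid NULL (a CHECK constraint passes when its expression is NULL) → nullable.
- usage: CHECK does not forbid NULL (a CHECK constraint passes when its expression is NULL) → nullable.
- url: no NOT NULL constraint applies → nullable.
- payload: declared NOT NULL → not nullable.

trial_days, tier, email, region, ip, status, usage, url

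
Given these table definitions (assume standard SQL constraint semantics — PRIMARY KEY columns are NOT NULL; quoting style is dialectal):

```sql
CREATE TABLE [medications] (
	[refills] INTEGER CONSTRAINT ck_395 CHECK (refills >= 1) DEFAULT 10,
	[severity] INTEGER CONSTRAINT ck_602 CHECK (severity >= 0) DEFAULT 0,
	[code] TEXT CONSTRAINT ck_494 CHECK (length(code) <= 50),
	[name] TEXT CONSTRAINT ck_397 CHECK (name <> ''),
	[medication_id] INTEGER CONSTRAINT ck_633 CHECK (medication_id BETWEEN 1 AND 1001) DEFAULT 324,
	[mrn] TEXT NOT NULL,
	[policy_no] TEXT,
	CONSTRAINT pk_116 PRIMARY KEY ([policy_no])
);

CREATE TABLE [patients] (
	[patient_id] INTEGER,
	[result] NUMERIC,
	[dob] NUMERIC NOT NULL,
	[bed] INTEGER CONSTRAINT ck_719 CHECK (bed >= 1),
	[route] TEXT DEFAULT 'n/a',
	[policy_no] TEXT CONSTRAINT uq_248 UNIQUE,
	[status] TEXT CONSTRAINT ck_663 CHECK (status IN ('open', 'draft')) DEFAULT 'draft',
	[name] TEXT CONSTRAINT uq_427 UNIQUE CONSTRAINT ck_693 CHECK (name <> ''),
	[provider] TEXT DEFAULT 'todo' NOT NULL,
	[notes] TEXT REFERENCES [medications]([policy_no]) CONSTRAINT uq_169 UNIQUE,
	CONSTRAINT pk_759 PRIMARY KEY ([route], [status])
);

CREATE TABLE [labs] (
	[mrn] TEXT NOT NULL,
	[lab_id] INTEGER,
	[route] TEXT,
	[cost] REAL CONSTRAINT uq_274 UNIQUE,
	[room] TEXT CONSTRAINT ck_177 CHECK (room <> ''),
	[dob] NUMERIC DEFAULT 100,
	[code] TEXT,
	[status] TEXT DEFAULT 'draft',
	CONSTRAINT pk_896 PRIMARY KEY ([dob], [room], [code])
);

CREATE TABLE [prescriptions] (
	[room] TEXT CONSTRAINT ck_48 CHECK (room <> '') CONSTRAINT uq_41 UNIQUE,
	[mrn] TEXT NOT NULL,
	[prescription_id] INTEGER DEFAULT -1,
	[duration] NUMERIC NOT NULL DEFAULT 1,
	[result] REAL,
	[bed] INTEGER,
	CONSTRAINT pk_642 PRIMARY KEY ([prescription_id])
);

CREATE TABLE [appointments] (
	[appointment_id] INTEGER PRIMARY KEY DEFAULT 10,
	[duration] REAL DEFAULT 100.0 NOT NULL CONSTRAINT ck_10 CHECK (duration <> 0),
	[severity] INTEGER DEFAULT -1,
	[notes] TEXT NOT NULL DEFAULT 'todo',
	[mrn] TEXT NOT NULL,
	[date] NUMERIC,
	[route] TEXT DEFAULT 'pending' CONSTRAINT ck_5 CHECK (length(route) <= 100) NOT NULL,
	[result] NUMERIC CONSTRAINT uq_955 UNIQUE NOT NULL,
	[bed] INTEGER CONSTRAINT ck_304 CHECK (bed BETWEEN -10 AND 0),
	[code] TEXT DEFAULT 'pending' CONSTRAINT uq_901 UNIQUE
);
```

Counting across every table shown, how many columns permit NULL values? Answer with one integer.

22

medications: 5 nullable (refills, severity, code, name, medication_id — PK (policy_no) and explicit NOT NULL columns excluded).
patients: 6 nullable (patient_id, result, bed, policy_no, name, notes — PK (route, status) and explicit NOT NULL columns excluded).
labs: 4 nullable (lab_id, route, cost, status — PK (dob, room, code) and explicit NOT NULL columns excluded).
prescriptions: 3 nullable (room, result, bed — PK (prescription_id) and explicit NOT NULL columns excluded).
appointments: 4 nullable (severity, date, bed, code — PK (appointment_id) and explicit NOT NULL columns excluded).
Total: 5 + 6 + 4 + 3 + 4 = 22.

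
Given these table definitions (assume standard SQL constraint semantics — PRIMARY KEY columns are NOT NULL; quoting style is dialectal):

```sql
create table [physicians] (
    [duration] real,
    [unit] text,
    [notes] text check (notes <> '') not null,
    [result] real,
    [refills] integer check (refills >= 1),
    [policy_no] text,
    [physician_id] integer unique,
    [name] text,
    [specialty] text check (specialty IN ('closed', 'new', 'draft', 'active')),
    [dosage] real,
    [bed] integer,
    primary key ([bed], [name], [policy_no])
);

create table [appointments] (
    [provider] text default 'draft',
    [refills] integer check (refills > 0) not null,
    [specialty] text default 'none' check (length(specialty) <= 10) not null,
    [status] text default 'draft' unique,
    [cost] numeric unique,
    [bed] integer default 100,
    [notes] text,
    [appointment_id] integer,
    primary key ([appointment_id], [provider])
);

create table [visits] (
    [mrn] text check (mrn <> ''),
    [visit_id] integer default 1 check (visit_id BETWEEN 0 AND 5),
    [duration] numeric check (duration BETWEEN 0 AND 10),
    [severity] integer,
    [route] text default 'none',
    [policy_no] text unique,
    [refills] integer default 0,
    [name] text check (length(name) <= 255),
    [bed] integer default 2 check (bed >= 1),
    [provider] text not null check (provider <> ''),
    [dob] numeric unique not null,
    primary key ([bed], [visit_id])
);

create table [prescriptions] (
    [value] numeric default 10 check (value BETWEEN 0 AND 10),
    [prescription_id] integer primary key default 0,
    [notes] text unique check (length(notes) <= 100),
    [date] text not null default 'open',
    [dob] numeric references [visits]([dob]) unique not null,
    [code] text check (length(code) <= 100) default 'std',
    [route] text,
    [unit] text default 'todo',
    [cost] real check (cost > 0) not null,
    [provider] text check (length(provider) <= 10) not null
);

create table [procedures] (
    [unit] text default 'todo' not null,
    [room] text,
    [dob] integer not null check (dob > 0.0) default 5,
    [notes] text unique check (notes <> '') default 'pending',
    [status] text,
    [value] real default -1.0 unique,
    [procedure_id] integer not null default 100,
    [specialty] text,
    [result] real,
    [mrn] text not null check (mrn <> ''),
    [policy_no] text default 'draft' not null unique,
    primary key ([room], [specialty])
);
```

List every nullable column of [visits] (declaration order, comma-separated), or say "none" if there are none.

- mrn: CHECK does not forbid NULL (a CHECK constraint passes when its expression is NULL) → nullable.
- visit_id: part of the PRIMARY KEY, which implies NOT NULL → not nullable.
- duration: CHECK does not forbid NULL (a CHECK constraint passes when its expression is NULL) → nullable.
- severity: no NOT NULL constraint applies → nullable.
- route: DEFAULT only fills an omitted column; an explicit NULL is still allowed → nullable.
- policy_no: UNIQUE does not imply NOT NULL → nullable.
- refills: DEFAULT only fills an omitted column; an explicit NULL is still allowed → nullable.
- name: CHECK does not forbid NULL (a CHECK constraint passes when its expression is NULL) → nullable.
- bed: part of the PRIMARY KEY, which implies NOT NULL → not nullable.
- provider: declared NOT NULL → not nullable.
- dob: declared NOT NULL → not nullable.

mrn, duration, severity, route, policy_no, refills, name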